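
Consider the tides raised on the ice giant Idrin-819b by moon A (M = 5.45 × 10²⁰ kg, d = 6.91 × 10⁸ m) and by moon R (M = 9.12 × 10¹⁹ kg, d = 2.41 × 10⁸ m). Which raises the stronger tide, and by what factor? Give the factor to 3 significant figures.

Tidal stretch scales as M/d³; compute that for each body.
Moon A: (5.45 × 10²⁰) / (6.91 × 10⁸)³ = 1.652 × 10⁻⁶
Moon R: (9.12 × 10¹⁹) / (2.41 × 10⁸)³ = 6.515 × 10⁻⁶
Ratio (larger/smaller) = 3.94

Moon R, by a factor of ≈ 3.94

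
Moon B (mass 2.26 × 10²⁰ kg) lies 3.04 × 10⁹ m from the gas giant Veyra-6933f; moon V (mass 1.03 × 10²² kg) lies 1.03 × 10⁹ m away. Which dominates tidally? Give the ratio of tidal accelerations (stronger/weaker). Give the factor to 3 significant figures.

Moon V, by a factor of ≈ 1170

The tide-raising term goes as M/d³ (the gradient of a 1/d² field).
Moon B: (2.26 × 10²⁰) / (3.04 × 10⁹)³ = 8.044 × 10⁻⁹
Moon V: (1.03 × 10²²) / (1.03 × 10⁹)³ = 9.426 × 10⁻⁶
Ratio (larger/smaller) = 1170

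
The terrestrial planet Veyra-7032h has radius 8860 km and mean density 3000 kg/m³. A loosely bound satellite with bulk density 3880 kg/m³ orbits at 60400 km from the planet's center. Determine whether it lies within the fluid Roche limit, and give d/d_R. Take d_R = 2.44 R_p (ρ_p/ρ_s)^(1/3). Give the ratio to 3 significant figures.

outside; d/d_R ≈ 3.04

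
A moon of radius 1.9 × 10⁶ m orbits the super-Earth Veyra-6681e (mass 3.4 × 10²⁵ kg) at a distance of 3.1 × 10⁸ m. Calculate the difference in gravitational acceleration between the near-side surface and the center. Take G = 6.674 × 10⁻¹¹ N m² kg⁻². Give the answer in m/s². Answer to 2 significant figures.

a_tidal = 2GMr/d³
        = 2 × (6.674 × 10⁻¹¹) × (3.4 × 10²⁵) × (1.9 × 10⁶) / (3.1 × 10⁸)³
        = 2.9 × 10⁻⁴ m/s²

2.9 × 10⁻⁴ m/s²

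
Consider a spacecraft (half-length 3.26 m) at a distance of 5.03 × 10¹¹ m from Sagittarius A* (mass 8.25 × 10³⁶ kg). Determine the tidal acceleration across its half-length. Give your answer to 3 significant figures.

2.82 × 10⁻⁸ m/s²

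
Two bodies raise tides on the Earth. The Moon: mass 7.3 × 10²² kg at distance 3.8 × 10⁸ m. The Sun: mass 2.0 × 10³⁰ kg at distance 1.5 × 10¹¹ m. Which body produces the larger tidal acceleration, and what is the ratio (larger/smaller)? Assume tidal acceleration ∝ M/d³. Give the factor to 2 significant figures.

Tidal acceleration ∝ M/d³, so compare M/d³ for each.
The Moon: (7.3 × 10²²) / (3.8 × 10⁸)³ = 1.330 × 10⁻³
The Sun: (2.0 × 10³⁰) / (1.5 × 10¹¹)³ = 5.926 × 10⁻⁴
Ratio (larger/smaller) = 2.2

The Moon, by a factor of ≈ 2.2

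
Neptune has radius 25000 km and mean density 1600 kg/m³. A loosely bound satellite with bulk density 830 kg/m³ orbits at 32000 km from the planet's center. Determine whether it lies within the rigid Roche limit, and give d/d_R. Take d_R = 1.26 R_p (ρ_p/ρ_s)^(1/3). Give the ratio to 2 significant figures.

inside; d/d_R ≈ 0.82

d_R = 1.26 × (25000 km) × (1600/830)^(1/3) = 39200 km
d/d_R = (32000) / (39200) = 0.82
Since d/d_R < 1, the body is inside the Roche limit.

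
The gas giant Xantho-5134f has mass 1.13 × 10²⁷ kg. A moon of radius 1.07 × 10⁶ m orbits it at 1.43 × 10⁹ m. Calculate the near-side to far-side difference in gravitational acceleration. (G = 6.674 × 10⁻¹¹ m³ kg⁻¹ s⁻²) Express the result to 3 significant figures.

Δg = 4GMr/d³
   = 4 × (6.674 × 10⁻¹¹) × (1.13 × 10²⁷) × (1.07 × 10⁶) / (1.43 × 10⁹)³
   = 1.10 × 10⁻⁴ m/s²

1.10 × 10⁻⁴ m/s²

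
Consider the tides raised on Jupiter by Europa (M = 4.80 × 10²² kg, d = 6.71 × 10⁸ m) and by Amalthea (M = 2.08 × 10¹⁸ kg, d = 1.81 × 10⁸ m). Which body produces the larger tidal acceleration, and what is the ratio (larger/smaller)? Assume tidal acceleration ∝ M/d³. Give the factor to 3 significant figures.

Compare M/d³ for the two perturbers:
Europa: (4.80 × 10²²) / (6.71 × 10⁸)³ = 1.589 × 10⁻⁴
Amalthea: (2.08 × 10¹⁸) / (1.81 × 10⁸)³ = 3.508 × 10⁻⁷
Ratio (larger/smaller) = 453

Europa, by a factor of ≈ 453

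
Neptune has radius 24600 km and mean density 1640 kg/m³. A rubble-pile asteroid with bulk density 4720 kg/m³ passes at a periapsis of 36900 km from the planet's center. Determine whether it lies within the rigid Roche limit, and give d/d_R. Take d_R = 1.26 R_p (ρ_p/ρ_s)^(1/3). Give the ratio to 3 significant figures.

outside; d/d_R ≈ 1.69

d_R = 1.26 × (24600 km) × (1640/4720)^(1/3) = 21790 km
d/d_R = (36900) / (21790) = 1.69
Since d/d_R > 1, the body is outside the Roche limit.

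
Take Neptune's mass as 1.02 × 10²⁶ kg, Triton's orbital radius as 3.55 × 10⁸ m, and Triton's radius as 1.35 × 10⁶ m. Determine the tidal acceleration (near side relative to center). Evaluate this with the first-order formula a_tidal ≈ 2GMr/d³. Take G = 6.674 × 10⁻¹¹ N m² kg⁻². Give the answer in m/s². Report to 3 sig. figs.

4.11 × 10⁻⁴ m/s²

Δg = 2GMr/d³
   = 2 × (6.674 × 10⁻¹¹) × (1.02 × 10²⁶) × (1.35 × 10⁶) / (3.55 × 10⁸)³
   = 4.11 × 10⁻⁴ m/s²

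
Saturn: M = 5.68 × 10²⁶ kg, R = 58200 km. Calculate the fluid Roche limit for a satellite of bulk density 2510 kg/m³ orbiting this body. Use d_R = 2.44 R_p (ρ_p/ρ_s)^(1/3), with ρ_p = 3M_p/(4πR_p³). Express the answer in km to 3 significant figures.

ρ_p = 3M_p/(4πR_p³) = 3 × (5.68 × 10²⁶) / (4π × (5.82 × 10⁷ m)³) = 688 kg/m³
d_R = 2.44 × 58200 km × (688/2510)^(1/3)
    = 92200 km

92200 km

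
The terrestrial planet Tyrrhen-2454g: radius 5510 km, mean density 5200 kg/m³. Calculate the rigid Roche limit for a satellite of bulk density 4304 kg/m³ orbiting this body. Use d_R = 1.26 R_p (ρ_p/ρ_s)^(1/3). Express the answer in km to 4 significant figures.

d_R = 1.26 × 5510 km × (5200/4304)^(1/3)
    = 7394 km

7394 km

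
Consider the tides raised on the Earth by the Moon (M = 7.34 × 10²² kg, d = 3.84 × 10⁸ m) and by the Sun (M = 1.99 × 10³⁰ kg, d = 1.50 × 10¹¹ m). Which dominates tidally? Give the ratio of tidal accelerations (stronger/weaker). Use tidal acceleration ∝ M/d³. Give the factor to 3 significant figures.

The Moon, by a factor of ≈ 2.20

The tide-raising term goes as M/d³ (the gradient of a 1/d² field).
The Moon: (7.34 × 10²²) / (3.84 × 10⁸)³ = 1.296 × 10⁻³
The Sun: (1.99 × 10³⁰) / (1.50 × 10¹¹)³ = 5.896 × 10⁻⁴
Ratio (larger/smaller) = 2.20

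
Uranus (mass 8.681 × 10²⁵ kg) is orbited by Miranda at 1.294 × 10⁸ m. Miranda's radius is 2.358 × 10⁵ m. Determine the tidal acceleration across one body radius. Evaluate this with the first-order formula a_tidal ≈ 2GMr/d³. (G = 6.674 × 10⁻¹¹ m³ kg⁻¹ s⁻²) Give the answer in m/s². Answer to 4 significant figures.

Δg = 2GMr/d³
   = 2 × (6.674 × 10⁻¹¹) × (8.681 × 10²⁵) × (2.358 × 10⁵) / (1.294 × 10⁸)³
   = 1.261 × 10⁻³ m/s²

1.261 × 10⁻³ m/s²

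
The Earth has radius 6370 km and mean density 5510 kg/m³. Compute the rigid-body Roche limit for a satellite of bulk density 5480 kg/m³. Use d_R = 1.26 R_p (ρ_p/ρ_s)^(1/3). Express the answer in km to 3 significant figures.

d_R = 1.26 × 6370 km × (5510/5480)^(1/3)
    = 8040 km

8040 km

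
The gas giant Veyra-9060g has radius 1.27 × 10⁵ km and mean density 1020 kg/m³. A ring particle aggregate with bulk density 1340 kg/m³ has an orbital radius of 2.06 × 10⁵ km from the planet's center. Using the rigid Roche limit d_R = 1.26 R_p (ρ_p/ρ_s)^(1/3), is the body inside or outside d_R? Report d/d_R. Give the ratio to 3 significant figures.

d_R = 1.26 × (1.27 × 10⁵ km) × (1020/1340)^(1/3) = 1.461 × 10⁵ km
d/d_R = (2.06 × 10⁵) / (1.461 × 10⁵) = 1.41
Since d/d_R > 1, the body is outside the Roche limit.

outside; d/d_R ≈ 1.41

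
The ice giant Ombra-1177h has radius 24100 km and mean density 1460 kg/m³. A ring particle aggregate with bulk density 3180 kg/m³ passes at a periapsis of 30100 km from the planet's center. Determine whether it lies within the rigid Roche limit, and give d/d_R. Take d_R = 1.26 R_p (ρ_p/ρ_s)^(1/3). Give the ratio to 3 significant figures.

d_R = 1.26 × (24100 km) × (1460/3180)^(1/3) = 23430 km
d/d_R = (30100) / (23430) = 1.28
Since d/d_R > 1, the body is outside the Roche limit.

outside; d/d_R ≈ 1.28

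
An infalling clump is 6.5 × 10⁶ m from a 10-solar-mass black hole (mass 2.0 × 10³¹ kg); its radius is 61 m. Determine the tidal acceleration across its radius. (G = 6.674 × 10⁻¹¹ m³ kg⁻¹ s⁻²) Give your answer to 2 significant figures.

Δa = 2GMr/d³
   = 2 × (6.674 × 10⁻¹¹) × (2.0 × 10³¹) × (61) / (6.5 × 10⁶)³
   = 5.9 × 10² m/s²

5.9 × 10² m/s²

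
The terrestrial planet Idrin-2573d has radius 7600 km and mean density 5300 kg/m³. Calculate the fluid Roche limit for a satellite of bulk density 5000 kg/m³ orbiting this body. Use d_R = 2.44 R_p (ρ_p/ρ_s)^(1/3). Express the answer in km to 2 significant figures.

19000 km

d_R = 2.44 × 7600 km × (5300/5000)^(1/3)
    = 19000 km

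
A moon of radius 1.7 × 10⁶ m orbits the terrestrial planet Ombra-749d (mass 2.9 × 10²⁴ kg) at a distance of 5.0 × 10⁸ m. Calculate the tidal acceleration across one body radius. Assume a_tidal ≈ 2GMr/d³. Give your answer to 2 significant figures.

a_tidal = 2GMr/d³
        = 2 × (6.674 × 10⁻¹¹) × (2.9 × 10²⁴) × (1.7 × 10⁶) / (5.0 × 10⁸)³
        = 5.3 × 10⁻⁶ m/s²

5.3 × 10⁻⁶ m/s²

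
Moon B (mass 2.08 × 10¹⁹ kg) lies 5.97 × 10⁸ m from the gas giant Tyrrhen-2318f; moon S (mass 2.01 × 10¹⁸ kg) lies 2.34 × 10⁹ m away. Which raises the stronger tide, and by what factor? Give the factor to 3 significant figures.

Tidal stretch scales as M/d³; compute that for each body.
Moon B: (2.08 × 10¹⁹) / (5.97 × 10⁸)³ = 9.776 × 10⁻⁸
Moon S: (2.01 × 10¹⁸) / (2.34 × 10⁹)³ = 1.569 × 10⁻¹⁰
Ratio (larger/smaller) = 623

Moon B, by a factor of ≈ 623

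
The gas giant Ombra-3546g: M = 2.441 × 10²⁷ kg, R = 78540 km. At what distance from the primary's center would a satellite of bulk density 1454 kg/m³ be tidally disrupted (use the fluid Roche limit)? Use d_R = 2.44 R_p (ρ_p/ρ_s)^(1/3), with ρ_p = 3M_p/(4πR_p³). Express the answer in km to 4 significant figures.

1.799 × 10⁵ km

ρ_p = 3M_p/(4πR_p³) = 3 × (2.441 × 10²⁷) / (4π × (7.854 × 10⁷ m)³) = 1203 kg/m³
d_R = 2.44 × 78540 km × (1203/1454)^(1/3)
    = 1.799 × 10⁵ km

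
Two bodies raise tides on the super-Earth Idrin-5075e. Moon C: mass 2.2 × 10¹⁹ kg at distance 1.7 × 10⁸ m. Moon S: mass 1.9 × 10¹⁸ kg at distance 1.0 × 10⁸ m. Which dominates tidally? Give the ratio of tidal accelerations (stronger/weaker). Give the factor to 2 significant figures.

Moon C, by a factor of ≈ 2.4

The tide-raising term goes as M/d³ (the gradient of a 1/d² field).
Moon C: (2.2 × 10¹⁹) / (1.7 × 10⁸)³ = 4.478 × 10⁻⁶
Moon S: (1.9 × 10¹⁸) / (1.0 × 10⁸)³ = 1.900 × 10⁻⁶
Ratio (larger/smaller) = 2.4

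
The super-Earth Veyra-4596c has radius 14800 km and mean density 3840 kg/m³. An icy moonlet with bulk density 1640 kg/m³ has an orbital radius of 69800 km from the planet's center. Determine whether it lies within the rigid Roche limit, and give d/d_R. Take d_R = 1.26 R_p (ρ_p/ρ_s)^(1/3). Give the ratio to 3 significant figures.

d_R = 1.26 × (14800 km) × (3840/1640)^(1/3) = 24760 km
d/d_R = (69800) / (24760) = 2.82
Since d/d_R > 1, the body is outside the Roche limit.

outside; d/d_R ≈ 2.82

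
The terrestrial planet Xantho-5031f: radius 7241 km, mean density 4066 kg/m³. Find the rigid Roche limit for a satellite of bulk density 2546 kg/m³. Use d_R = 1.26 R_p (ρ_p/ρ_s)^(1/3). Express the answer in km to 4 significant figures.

d_R = 1.26 × 7241 km × (4066/2546)^(1/3)
    = 10660 km

10660 km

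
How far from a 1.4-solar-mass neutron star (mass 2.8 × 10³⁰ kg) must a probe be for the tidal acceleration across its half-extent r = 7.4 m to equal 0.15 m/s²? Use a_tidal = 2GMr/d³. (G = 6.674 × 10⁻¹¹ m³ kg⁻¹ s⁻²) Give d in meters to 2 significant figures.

2.6 × 10⁷ m

2GMr/d³ = a_tidal  ⇒  d = (2GMr / a_tidal)^(1/3)
d = (2 × 6.674×10⁻¹¹ × (2.8 × 10³⁰) × (7.4) / (0.15))^(1/3)
  = 2.6 × 10⁷ m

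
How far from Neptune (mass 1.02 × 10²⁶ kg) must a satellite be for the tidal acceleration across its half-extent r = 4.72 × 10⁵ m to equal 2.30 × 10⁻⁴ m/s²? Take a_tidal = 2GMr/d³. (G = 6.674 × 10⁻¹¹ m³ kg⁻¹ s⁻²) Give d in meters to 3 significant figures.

2GMr/d³ = a_tidal  ⇒  d = (2GMr / a_tidal)^(1/3)
d = (2 × 6.674×10⁻¹¹ × (1.02 × 10²⁶) × (4.72 × 10⁵) / (2.30 × 10⁻⁴))^(1/3)
  = 3.03 × 10⁸ m

3.03 × 10⁸ m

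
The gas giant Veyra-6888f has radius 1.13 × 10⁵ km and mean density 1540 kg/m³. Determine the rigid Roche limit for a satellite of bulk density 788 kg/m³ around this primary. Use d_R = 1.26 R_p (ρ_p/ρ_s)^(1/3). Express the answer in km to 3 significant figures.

1.78 × 10⁵ km

d_R = 1.26 × 1.13 × 10⁵ km × (1540/788)^(1/3)
    = 1.78 × 10⁵ km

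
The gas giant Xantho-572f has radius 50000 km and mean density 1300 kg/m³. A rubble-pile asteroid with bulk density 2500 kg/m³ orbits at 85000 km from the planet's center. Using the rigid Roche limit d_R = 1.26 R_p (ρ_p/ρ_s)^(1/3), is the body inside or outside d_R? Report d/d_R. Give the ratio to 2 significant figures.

outside; d/d_R ≈ 1.7

d_R = 1.26 × (50000 km) × (1300/2500)^(1/3) = 50660 km
d/d_R = (85000) / (50660) = 1.7
Since d/d_R > 1, the body is outside the Roche limit.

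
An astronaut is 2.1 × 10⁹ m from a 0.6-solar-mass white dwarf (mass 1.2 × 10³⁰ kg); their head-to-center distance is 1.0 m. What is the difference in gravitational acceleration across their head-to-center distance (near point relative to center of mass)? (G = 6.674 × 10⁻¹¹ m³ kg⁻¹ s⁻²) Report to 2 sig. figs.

The tidal stretch is the gradient of GM/d² times the body's extent r, hence the 1/d³ dependence.
Δa = 2GMr/d³
   = 2 × (6.674 × 10⁻¹¹) × (1.2 × 10³⁰) × (1.0) / (2.1 × 10⁹)³
   = 1.7 × 10⁻⁸ m/s²

1.7 × 10⁻⁸ m/s²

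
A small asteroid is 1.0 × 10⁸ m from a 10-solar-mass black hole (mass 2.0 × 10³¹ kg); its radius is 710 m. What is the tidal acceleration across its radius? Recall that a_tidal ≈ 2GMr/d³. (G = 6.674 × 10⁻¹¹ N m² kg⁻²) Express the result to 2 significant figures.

1.9 m/s²

Differencing GM/(d−r)² and GM/d² to first order in r/d gives 2GMr/d³.
Δa = 2GMr/d³
   = 2 × (6.674 × 10⁻¹¹) × (2.0 × 10³¹) × (710) / (1.0 × 10⁸)³
   = 1.9 m/s²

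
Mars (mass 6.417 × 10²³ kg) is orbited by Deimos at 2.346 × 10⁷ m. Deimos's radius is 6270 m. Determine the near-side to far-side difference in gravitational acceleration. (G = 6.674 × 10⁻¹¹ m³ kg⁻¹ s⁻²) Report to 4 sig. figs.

8.319 × 10⁻⁵ m/s²

a_tidal = 4GMr/d³
        = 4 × (6.674 × 10⁻¹¹) × (6.417 × 10²³) × (6270) / (2.346 × 10⁷)³
        = 8.319 × 10⁻⁵ m/s²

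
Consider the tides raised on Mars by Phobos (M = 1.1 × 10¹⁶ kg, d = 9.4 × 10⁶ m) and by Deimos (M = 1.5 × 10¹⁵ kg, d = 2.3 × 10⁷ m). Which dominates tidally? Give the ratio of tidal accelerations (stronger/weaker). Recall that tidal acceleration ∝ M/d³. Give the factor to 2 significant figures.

Phobos, by a factor of ≈ 110

The tide-raising term goes as M/d³ (the gradient of a 1/d² field).
Phobos: (1.1 × 10¹⁶) / (9.4 × 10⁶)³ = 1.324 × 10⁻⁵
Deimos: (1.5 × 10¹⁵) / (2.3 × 10⁷)³ = 1.233 × 10⁻⁷
Ratio (larger/smaller) = 110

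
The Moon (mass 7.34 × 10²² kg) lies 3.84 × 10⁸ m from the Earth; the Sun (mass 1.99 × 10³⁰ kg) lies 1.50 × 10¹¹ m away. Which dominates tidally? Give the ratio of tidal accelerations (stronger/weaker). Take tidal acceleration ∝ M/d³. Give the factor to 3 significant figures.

The Moon, by a factor of ≈ 2.20

Tidal stretch scales as M/d³; compute that for each body.
The Moon: (7.34 × 10²²) / (3.84 × 10⁸)³ = 1.296 × 10⁻³
The Sun: (1.99 × 10³⁰) / (1.50 × 10¹¹)³ = 5.896 × 10⁻⁴
Ratio (larger/smaller) = 2.20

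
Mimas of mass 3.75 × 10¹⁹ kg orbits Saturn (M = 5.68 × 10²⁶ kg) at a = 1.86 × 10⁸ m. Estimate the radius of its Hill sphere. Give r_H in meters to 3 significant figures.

5.21 × 10⁵ m

r_H ≈ a (m/3M)^(1/3)
    = (1.86 × 10⁸) × (3.75 × 10¹⁹ / (3 × 5.68 × 10²⁶))^(1/3)
    = 5.21 × 10⁵ m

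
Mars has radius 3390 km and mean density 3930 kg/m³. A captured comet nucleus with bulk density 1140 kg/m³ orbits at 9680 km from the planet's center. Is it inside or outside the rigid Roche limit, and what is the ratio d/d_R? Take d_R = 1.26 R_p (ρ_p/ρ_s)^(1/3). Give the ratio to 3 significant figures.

d_R = 1.26 × (3390 km) × (3930/1140)^(1/3) = 6453 km
d/d_R = (9680) / (6453) = 1.50
Since d/d_R > 1, the body is outside the Roche limit.

outside; d/d_R ≈ 1.50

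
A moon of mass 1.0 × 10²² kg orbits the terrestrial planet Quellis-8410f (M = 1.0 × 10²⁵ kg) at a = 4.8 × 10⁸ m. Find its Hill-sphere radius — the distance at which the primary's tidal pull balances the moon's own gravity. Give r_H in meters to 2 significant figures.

3.3 × 10⁷ m

r_H ≈ a (m/3M)^(1/3)
    = (4.8 × 10⁸) × (1.0 × 10²² / (3 × 1.0 × 10²⁵))^(1/3)
    = 3.3 × 10⁷ m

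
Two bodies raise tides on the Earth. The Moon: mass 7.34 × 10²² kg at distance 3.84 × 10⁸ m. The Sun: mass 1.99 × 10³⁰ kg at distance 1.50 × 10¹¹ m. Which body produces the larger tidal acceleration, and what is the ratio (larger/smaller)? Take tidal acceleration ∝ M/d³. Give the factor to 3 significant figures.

The Moon, by a factor of ≈ 2.20

The tide-raising term goes as M/d³ (the gradient of a 1/d² field).
The Moon: (7.34 × 10²²) / (3.84 × 10⁸)³ = 1.296 × 10⁻³
The Sun: (1.99 × 10³⁰) / (1.50 × 10¹¹)³ = 5.896 × 10⁻⁴
Ratio (larger/smaller) = 2.20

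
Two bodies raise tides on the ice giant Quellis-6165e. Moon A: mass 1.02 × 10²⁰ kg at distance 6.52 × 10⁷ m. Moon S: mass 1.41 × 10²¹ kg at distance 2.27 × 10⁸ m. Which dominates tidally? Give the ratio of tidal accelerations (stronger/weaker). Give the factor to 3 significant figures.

Tidal acceleration ∝ M/d³, so compare M/d³ for each.
Moon A: (1.02 × 10²⁰) / (6.52 × 10⁷)³ = 3.680 × 10⁻⁴
Moon S: (1.41 × 10²¹) / (2.27 × 10⁸)³ = 1.205 × 10⁻⁴
Ratio (larger/smaller) = 3.05

Moon A, by a factor of ≈ 3.05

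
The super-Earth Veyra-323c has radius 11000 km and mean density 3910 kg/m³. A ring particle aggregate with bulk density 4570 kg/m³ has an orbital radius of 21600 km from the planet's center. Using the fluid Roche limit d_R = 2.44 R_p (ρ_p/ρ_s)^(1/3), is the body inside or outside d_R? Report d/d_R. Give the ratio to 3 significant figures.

d_R = 2.44 × (11000 km) × (3910/4570)^(1/3) = 25480 km
d/d_R = (21600) / (25480) = 0.848
Since d/d_R < 1, the body is inside the Roche limit.

inside; d/d_R ≈ 0.848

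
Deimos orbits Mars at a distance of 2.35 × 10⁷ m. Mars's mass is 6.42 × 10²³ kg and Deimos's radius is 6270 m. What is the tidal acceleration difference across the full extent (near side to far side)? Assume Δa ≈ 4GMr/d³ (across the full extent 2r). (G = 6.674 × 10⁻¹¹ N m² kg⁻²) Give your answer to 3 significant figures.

a_tidal = 4GMr/d³
        = 4 × (6.674 × 10⁻¹¹) × (6.42 × 10²³) × (6270) / (2.35 × 10⁷)³
        = 8.28 × 10⁻⁵ m/s²

8.28 × 10⁻⁵ m/s²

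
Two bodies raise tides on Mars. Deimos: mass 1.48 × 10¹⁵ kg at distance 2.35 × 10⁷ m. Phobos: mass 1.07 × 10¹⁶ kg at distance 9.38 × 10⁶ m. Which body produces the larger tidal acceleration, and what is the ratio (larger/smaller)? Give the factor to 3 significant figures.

Tidal acceleration ∝ M/d³, so compare M/d³ for each.
Deimos: (1.48 × 10¹⁵) / (2.35 × 10⁷)³ = 1.140 × 10⁻⁷
Phobos: (1.07 × 10¹⁶) / (9.38 × 10⁶)³ = 1.297 × 10⁻⁵
Ratio (larger/smaller) = 114

Phobos, by a factor of ≈ 114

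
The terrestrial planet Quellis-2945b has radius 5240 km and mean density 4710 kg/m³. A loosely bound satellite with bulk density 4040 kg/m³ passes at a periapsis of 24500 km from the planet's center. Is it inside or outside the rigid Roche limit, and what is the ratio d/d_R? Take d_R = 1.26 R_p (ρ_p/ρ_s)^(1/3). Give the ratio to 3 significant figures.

outside; d/d_R ≈ 3.53

d_R = 1.26 × (5240 km) × (4710/4040)^(1/3) = 6949 km
d/d_R = (24500) / (6949) = 3.53
Since d/d_R > 1, the body is outside the Roche limit.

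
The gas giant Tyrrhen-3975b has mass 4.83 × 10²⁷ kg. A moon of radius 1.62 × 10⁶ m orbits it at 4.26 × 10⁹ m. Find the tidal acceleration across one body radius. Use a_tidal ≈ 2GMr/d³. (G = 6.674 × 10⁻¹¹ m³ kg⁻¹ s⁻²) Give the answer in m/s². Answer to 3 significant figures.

Differencing GM/(d−r)² and GM/d² to first order in r/d gives 2GMr/d³.
Δg = 2GMr/d³
   = 2 × (6.674 × 10⁻¹¹) × (4.83 × 10²⁷) × (1.62 × 10⁶) / (4.26 × 10⁹)³
   = 1.35 × 10⁻⁵ m/s²

1.35 × 10⁻⁵ m/s²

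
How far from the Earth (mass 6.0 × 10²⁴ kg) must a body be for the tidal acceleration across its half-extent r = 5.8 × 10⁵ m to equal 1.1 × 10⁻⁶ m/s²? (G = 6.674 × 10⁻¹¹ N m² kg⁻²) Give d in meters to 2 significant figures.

7.5 × 10⁸ m

2GMr/d³ = a_tidal  ⇒  d = (2GMr / a_tidal)^(1/3)
d = (2 × 6.674×10⁻¹¹ × (6.0 × 10²⁴) × (5.8 × 10⁵) / (1.1 × 10⁻⁶))^(1/3)
  = 7.5 × 10⁸ m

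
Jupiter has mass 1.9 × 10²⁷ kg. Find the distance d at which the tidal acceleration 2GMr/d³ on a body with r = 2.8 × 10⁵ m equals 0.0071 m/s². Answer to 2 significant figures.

2GMr/d³ = a_tidal  ⇒  d = (2GMr / a_tidal)^(1/3)
d = (2 × 6.674×10⁻¹¹ × (1.9 × 10²⁷) × (2.8 × 10⁵) / (0.0071))^(1/3)
  = 2.2 × 10⁸ m

2.2 × 10⁸ m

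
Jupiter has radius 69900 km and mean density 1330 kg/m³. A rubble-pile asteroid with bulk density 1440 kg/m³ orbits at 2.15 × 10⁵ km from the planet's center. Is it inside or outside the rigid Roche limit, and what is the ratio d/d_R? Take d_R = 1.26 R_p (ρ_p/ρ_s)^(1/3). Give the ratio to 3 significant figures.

outside; d/d_R ≈ 2.51

d_R = 1.26 × (69900 km) × (1330/1440)^(1/3) = 85770 km
d/d_R = (2.15 × 10⁵) / (85770) = 2.51
Since d/d_R > 1, the body is outside the Roche limit.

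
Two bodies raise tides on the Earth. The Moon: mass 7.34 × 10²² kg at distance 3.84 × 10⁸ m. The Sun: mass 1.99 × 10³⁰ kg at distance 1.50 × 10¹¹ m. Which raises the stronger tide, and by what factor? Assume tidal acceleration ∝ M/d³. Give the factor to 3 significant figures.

Compare M/d³ for the two perturbers:
The Moon: (7.34 × 10²²) / (3.84 × 10⁸)³ = 1.296 × 10⁻³
The Sun: (1.99 × 10³⁰) / (1.50 × 10¹¹)³ = 5.896 × 10⁻⁴
Ratio (larger/smaller) = 2.20

The Moon, by a factor of ≈ 2.20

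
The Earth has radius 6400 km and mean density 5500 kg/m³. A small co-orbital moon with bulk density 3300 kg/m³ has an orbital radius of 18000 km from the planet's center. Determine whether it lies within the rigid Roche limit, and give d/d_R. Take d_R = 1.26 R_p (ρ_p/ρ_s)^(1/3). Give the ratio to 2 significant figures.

outside; d/d_R ≈ 1.9

d_R = 1.26 × (6400 km) × (5500/3300)^(1/3) = 9561 km
d/d_R = (18000) / (9561) = 1.9
Since d/d_R > 1, the body is outside the Roche limit.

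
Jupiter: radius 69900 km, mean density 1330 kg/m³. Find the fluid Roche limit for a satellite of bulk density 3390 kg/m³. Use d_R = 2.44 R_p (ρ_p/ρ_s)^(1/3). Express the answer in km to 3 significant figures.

1.25 × 10⁵ km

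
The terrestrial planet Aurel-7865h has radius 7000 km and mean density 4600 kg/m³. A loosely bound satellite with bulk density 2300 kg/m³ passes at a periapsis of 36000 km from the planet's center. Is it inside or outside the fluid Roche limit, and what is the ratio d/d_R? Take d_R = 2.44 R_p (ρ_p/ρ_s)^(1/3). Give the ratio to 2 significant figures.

outside; d/d_R ≈ 1.7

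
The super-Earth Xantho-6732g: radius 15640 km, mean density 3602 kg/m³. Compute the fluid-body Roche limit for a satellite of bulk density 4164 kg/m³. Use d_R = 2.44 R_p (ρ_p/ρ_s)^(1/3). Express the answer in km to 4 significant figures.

d_R = 2.44 × 15640 km × (3602/4164)^(1/3)
    = 36360 km

36360 km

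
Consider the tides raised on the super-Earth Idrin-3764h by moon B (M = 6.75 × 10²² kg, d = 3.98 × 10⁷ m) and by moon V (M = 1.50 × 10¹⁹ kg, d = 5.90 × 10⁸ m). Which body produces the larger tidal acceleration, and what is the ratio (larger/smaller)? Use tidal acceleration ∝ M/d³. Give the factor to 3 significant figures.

Tidal acceleration ∝ M/d³, so compare M/d³ for each.
Moon B: (6.75 × 10²²) / (3.98 × 10⁷)³ = 1.071
Moon V: (1.50 × 10¹⁹) / (5.90 × 10⁸)³ = 7.304 × 10⁻⁸
Ratio (larger/smaller) = 1.47 × 10⁷

Moon B, by a factor of ≈ 1.47 × 10⁷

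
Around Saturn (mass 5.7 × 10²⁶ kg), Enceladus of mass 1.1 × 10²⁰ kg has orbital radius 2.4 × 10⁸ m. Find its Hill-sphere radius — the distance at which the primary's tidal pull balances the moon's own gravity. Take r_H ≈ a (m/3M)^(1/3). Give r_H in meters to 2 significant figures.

r_H ≈ a (m/3M)^(1/3)
    = (2.4 × 10⁸) × (1.1 × 10²⁰ / (3 × 5.7 × 10²⁶))^(1/3)
    = 9.6 × 10⁵ m

9.6 × 10⁵ m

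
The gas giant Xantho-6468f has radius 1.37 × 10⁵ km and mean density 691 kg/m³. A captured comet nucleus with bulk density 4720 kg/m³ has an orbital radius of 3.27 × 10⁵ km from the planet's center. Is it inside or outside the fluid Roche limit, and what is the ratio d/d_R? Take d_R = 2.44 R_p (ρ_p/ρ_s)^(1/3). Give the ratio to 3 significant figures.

d_R = 2.44 × (1.37 × 10⁵ km) × (691/4720)^(1/3) = 1.762 × 10⁵ km
d/d_R = (3.27 × 10⁵) / (1.762 × 10⁵) = 1.86
Since d/d_R > 1, the body is outside the Roche limit.

outside; d/d_R ≈ 1.86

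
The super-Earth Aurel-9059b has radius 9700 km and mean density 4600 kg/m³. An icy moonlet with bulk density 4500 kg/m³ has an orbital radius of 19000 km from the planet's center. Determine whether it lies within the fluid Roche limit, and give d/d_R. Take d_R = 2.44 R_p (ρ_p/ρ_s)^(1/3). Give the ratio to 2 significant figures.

inside; d/d_R ≈ 0.80

d_R = 2.44 × (9700 km) × (4600/4500)^(1/3) = 23840 km
d/d_R = (19000) / (23840) = 0.80
Since d/d_R < 1, the body is inside the Roche limit.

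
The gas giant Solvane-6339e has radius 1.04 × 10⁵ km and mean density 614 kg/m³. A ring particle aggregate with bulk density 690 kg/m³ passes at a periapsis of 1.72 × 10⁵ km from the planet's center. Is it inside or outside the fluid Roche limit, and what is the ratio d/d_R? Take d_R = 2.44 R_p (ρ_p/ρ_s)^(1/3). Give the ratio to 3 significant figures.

d_R = 2.44 × (1.04 × 10⁵ km) × (614/690)^(1/3) = 2.441 × 10⁵ km
d/d_R = (1.72 × 10⁵) / (2.441 × 10⁵) = 0.705
Since d/d_R < 1, the body is inside the Roche limit.

inside; d/d_R ≈ 0.705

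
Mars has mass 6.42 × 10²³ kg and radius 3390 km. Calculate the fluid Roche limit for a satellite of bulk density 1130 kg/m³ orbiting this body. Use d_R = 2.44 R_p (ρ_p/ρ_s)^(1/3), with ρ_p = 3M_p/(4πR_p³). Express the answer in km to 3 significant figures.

ρ_p = 3M_p/(4πR_p³) = 3 × (6.42 × 10²³) / (4π × (3.39 × 10⁶ m)³) = 3930 kg/m³
d_R = 2.44 × 3390 km × (3930/1130)^(1/3)
    = 12500 km

12500 km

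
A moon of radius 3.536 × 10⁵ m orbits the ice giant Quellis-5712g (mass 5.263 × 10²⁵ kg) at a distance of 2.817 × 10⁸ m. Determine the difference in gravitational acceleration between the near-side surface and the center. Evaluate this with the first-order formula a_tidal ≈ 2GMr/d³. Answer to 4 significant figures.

Δg = 2GMr/d³
   = 2 × (6.674 × 10⁻¹¹) × (5.263 × 10²⁵) × (3.536 × 10⁵) / (2.817 × 10⁸)³
   = 1.111 × 10⁻⁴ m/s²

1.111 × 10⁻⁴ m/s²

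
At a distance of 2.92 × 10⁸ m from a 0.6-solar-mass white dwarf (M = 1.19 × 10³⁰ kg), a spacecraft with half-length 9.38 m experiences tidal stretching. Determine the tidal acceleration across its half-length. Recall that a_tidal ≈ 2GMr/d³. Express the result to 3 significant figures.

Δg = 2GMr/d³
   = 2 × (6.674 × 10⁻¹¹) × (1.19 × 10³⁰) × (9.38) / (2.92 × 10⁸)³
   = 5.98 × 10⁻⁵ m/s²

5.98 × 10⁻⁵ m/s²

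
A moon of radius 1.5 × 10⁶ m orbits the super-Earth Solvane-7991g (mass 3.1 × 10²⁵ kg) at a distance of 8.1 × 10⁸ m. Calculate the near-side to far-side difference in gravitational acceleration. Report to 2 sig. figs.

2.3 × 10⁻⁵ m/s²

Near-to-far spans 2r, so the tidal difference is twice the near-to-center value: 4GMr/d³.
Δg = 4GMr/d³
   = 4 × (6.674 × 10⁻¹¹) × (3.1 × 10²⁵) × (1.5 × 10⁶) / (8.1 × 10⁸)³
   = 2.3 × 10⁻⁵ m/s²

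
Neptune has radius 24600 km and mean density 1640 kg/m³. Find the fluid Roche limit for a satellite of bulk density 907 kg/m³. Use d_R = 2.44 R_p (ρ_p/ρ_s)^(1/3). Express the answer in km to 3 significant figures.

73100 km

d_R = 2.44 × 24600 km × (1640/907)^(1/3)
    = 73100 km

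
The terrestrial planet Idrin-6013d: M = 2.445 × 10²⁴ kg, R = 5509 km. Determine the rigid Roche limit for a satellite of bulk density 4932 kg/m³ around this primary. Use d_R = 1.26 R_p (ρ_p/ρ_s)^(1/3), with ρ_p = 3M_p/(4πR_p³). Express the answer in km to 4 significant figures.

6186 km

ρ_p = 3M_p/(4πR_p³) = 3 × (2.445 × 10²⁴) / (4π × (5.509 × 10⁶ m)³) = 3491 kg/m³
d_R = 1.26 × 5509 km × (3491/4932)^(1/3)
    = 6186 km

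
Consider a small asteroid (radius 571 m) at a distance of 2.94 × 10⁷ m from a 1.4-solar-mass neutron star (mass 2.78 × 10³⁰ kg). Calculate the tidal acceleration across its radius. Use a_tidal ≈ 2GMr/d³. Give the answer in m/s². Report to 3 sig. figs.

8.34 m/s²

Differencing GM/(d−r)² and GM/d² to first order in r/d gives 2GMr/d³.
Δa = 2GMr/d³
   = 2 × (6.674 × 10⁻¹¹) × (2.78 × 10³⁰) × (571) / (2.94 × 10⁷)³
   = 8.34 m/s²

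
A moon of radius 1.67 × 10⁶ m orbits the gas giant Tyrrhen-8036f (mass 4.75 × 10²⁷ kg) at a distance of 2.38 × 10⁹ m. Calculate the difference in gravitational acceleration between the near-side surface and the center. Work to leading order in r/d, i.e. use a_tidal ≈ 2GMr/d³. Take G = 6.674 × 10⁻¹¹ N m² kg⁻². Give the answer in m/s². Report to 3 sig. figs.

7.85 × 10⁻⁵ m/s²

Δg = 2GMr/d³
   = 2 × (6.674 × 10⁻¹¹) × (4.75 × 10²⁷) × (1.67 × 10⁶) / (2.38 × 10⁹)³
   = 7.85 × 10⁻⁵ m/s²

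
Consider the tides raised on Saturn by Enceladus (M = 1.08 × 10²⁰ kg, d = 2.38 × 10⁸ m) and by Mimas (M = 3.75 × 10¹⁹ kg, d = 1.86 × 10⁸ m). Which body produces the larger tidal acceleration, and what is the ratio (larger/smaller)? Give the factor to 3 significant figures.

Enceladus, by a factor of ≈ 1.37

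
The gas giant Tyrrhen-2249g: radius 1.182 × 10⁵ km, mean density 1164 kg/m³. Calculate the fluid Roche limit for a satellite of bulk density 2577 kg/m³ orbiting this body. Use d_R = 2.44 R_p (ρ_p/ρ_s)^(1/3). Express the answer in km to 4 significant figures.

2.213 × 10⁵ km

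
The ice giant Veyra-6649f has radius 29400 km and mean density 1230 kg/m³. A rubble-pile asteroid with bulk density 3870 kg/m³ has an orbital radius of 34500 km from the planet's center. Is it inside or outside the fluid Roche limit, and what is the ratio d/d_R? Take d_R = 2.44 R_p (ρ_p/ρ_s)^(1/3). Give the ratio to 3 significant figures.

d_R = 2.44 × (29400 km) × (1230/3870)^(1/3) = 48960 km
d/d_R = (34500) / (48960) = 0.705
Since d/d_R < 1, the body is inside the Roche limit.

inside; d/d_R ≈ 0.705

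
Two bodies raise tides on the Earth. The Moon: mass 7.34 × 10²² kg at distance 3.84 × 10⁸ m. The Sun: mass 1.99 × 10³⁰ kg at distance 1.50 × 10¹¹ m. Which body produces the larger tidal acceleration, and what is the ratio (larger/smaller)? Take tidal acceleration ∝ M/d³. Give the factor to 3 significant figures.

Compare M/d³ for the two perturbers:
The Moon: (7.34 × 10²²) / (3.84 × 10⁸)³ = 1.296 × 10⁻³
The Sun: (1.99 × 10³⁰) / (1.50 × 10¹¹)³ = 5.896 × 10⁻⁴
Ratio (larger/smaller) = 2.20

The Moon, by a factor of ≈ 2.20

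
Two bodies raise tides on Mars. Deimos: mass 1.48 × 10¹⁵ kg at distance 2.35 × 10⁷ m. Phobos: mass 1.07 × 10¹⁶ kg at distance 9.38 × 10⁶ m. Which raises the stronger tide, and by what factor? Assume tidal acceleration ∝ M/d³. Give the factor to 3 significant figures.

Phobos, by a factor of ≈ 114

Tidal stretch scales as M/d³; compute that for each body.
Deimos: (1.48 × 10¹⁵) / (2.35 × 10⁷)³ = 1.140 × 10⁻⁷
Phobos: (1.07 × 10¹⁶) / (9.38 × 10⁶)³ = 1.297 × 10⁻⁵
Ratio (larger/smaller) = 114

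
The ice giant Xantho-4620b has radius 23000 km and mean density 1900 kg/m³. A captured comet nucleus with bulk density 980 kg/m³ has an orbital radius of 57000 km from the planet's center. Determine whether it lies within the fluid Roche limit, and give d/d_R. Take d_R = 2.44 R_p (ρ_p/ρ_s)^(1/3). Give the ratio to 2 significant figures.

d_R = 2.44 × (23000 km) × (1900/980)^(1/3) = 69980 km
d/d_R = (57000) / (69980) = 0.81
Since d/d_R < 1, the body is inside the Roche limit.

inside; d/d_R ≈ 0.81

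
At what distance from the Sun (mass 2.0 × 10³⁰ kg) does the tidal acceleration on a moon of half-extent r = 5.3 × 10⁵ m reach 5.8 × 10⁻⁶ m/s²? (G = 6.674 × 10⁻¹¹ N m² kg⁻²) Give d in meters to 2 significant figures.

2GMr/d³ = a_tidal  ⇒  d = (2GMr / a_tidal)^(1/3)
d = (2 × 6.674×10⁻¹¹ × (2.0 × 10³⁰) × (5.3 × 10⁵) / (5.8 × 10⁻⁶))^(1/3)
  = 2.9 × 10¹⁰ m

2.9 × 10¹⁰ m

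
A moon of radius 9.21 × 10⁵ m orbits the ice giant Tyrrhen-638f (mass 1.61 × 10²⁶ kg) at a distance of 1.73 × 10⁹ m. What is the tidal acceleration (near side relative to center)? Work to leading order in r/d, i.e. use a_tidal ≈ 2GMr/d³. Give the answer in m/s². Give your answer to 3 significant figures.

Since r ≪ d, expand the inverse-square field across one radius to get the leading 2GMr/d³ term.
Δa = 2GMr/d³
   = 2 × (6.674 × 10⁻¹¹) × (1.61 × 10²⁶) × (9.21 × 10⁵) / (1.73 × 10⁹)³
   = 3.82 × 10⁻⁶ m/s²

3.82 × 10⁻⁶ m/s²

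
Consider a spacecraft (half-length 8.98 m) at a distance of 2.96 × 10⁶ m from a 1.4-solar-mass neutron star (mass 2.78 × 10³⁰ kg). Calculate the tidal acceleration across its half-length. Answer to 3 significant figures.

a_tidal = 2GMr/d³
        = 2 × (6.674 × 10⁻¹¹) × (2.78 × 10³⁰) × (8.98) / (2.96 × 10⁶)³
        = 1.28 × 10² m/s²

1.28 × 10² m/s²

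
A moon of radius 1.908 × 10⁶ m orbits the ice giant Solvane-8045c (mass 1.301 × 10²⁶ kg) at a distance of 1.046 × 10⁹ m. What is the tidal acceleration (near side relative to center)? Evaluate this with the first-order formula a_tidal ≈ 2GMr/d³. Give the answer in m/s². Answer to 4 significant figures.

2.895 × 10⁻⁵ m/s²

Δa = 2GMr/d³
   = 2 × (6.674 × 10⁻¹¹) × (1.301 × 10²⁶) × (1.908 × 10⁶) / (1.046 × 10⁹)³
   = 2.895 × 10⁻⁵ m/s²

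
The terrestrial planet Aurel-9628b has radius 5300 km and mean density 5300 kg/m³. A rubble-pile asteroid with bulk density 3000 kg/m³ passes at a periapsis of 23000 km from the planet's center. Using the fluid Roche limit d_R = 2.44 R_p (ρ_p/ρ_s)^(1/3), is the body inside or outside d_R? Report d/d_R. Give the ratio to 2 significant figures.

outside; d/d_R ≈ 1.5

d_R = 2.44 × (5300 km) × (5300/3000)^(1/3) = 15630 km
d/d_R = (23000) / (15630) = 1.5
Since d/d_R > 1, the body is outside the Roche limit.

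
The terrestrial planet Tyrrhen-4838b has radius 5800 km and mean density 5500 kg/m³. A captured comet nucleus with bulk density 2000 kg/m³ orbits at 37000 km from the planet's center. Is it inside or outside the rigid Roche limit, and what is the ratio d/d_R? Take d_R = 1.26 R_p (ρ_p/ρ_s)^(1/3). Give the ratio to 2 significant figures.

outside; d/d_R ≈ 3.6

d_R = 1.26 × (5800 km) × (5500/2000)^(1/3) = 10240 km
d/d_R = (37000) / (10240) = 3.6
Since d/d_R > 1, the body is outside the Roche limit.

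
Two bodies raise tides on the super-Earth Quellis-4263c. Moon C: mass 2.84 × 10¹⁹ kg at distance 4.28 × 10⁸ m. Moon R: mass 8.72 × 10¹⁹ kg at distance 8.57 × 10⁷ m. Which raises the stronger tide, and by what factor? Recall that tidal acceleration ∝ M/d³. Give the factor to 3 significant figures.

The tide-raising term goes as M/d³ (the gradient of a 1/d² field).
Moon C: (2.84 × 10¹⁹) / (4.28 × 10⁸)³ = 3.622 × 10⁻⁷
Moon R: (8.72 × 10¹⁹) / (8.57 × 10⁷)³ = 1.385 × 10⁻⁴
Ratio (larger/smaller) = 382

Moon R, by a factor of ≈ 382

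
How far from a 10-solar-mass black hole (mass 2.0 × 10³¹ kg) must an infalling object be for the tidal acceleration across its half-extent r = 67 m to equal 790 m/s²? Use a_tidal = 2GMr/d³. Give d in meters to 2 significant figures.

6.1 × 10⁶ m

2GMr/d³ = a_tidal  ⇒  d = (2GMr / a_tidal)^(1/3)
d = (2 × 6.674×10⁻¹¹ × (2.0 × 10³¹) × (67) / (790))^(1/3)
  = 6.1 × 10⁶ m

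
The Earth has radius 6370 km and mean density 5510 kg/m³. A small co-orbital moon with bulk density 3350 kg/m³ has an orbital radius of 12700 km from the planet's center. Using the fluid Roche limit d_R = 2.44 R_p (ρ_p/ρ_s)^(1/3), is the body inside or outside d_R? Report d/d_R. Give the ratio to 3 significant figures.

inside; d/d_R ≈ 0.692

d_R = 2.44 × (6370 km) × (5510/3350)^(1/3) = 18350 km
d/d_R = (12700) / (18350) = 0.692
Since d/d_R < 1, the body is inside the Roche limit.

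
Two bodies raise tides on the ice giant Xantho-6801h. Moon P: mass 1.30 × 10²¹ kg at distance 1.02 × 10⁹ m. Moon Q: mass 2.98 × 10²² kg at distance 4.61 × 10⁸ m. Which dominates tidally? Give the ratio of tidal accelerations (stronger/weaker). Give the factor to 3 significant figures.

Moon Q, by a factor of ≈ 248

Tidal stretch scales as M/d³; compute that for each body.
Moon P: (1.30 × 10²¹) / (1.02 × 10⁹)³ = 1.225 × 10⁻⁶
Moon Q: (2.98 × 10²²) / (4.61 × 10⁸)³ = 3.042 × 10⁻⁴
Ratio (larger/smaller) = 248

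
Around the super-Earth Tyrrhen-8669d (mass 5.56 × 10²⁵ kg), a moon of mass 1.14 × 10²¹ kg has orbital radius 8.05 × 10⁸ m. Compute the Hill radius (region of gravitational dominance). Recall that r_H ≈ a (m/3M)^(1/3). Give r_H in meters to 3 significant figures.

r_H ≈ a (m/3M)^(1/3)
    = (8.05 × 10⁸) × (1.14 × 10²¹ / (3 × 5.56 × 10²⁵))^(1/3)
    = 1.53 × 10⁷ m

1.53 × 10⁷ m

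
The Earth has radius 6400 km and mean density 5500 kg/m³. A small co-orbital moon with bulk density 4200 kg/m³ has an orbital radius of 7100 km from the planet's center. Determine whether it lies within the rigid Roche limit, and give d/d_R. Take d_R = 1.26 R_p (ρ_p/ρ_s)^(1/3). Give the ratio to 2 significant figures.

inside; d/d_R ≈ 0.80

d_R = 1.26 × (6400 km) × (5500/4200)^(1/3) = 8822 km
d/d_R = (7100) / (8822) = 0.80
Since d/d_R < 1, the body is inside the Roche limit.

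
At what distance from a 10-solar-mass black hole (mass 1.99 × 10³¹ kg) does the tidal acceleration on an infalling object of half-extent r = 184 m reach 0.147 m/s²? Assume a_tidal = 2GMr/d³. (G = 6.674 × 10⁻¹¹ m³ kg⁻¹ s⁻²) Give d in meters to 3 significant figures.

2GMr/d³ = a_tidal  ⇒  d = (2GMr / a_tidal)^(1/3)
d = (2 × 6.674×10⁻¹¹ × (1.99 × 10³¹) × (184) / (0.147))^(1/3)
  = 1.49 × 10⁸ m

1.49 × 10⁸ m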